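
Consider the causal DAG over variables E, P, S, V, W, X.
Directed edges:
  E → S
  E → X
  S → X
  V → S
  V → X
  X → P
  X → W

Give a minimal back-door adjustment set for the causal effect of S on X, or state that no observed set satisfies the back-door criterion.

desc(S)\{S}={P,W,X}; candidates ⊆ {E,V}.
size 0: {}; under {} S still reaches {E,P,V,W,X} ∋ X.
size 1: {E}, {V}; under {E} S still reaches {P,V,W,X} ∋ X.
{E,V}: S⊥X given {E,V} in G with S→· removed — back-door holds.

S→X: minimal back-door set {E, V}.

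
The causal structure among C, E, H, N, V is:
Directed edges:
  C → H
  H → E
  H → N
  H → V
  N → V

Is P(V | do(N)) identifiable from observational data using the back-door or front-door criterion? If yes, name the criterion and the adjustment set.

desc(N)\{N}={V}; candidates ⊆ {C,E,H}.
size 0: {}; under {} N still reaches {C,E,H,V} ∋ V.
{H}: N⊥V given {H} in G with N→· removed — back-door holds.
P(V|do(N)) = Σ_{H} P(V|N,H)·P(H).

P(V|do(N)): backdoor, adjust for {H}.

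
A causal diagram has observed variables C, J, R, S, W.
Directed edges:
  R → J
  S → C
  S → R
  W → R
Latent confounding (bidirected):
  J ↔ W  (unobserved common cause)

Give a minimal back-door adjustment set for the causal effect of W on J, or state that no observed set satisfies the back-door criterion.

W→J: no observed back-door set.

desc(W)\{W}={J,R}; candidates ⊆ {C,S}.
W↔J: latent back-door arc(s) into W.
size 0: {}; under {} W still reaches {J} ∋ J.
size 1: {C}, {S}; under {C} W still reaches {J} ∋ J.
size 2: {C,S}; under {C,S} W still reaches {J} ∋ J.
W↔J cannot be blocked by any observed set — no back-door set.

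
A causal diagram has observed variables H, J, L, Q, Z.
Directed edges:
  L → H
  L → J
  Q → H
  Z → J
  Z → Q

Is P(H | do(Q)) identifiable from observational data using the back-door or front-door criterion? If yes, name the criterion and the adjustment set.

desc(Q)\{Q}={H}; candidates ⊆ {J,L,Z}.
∅: Q⊥H given ∅ in G with Q→· removed — back-door holds.
P(H|do(Q)) = P(H|Q) — no adjustment needed.

P(H|do(Q)): backdoor, adjust for ∅.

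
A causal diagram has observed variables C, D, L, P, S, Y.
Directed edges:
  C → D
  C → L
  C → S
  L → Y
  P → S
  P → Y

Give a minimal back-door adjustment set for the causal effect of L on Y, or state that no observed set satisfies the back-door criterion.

L→Y: minimal back-door set ∅.

desc(L)\{L}={Y}; candidates ⊆ {C,D,P,S}.
∅: L⊥Y given ∅ in G with L→· removed — back-door holds.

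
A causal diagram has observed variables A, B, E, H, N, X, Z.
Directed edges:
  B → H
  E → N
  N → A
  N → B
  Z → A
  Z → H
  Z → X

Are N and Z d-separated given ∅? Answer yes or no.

Yes — N ⊥ Z | ∅.

Bayes-Ball from N | ∅ reaches {A,B,E,H}.
Z ∉ reach(N|∅) ⇒ N ⊥ Z | ∅.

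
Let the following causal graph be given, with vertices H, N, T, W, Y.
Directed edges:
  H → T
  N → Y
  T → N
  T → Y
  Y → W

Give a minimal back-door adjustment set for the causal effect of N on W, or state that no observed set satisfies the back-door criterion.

desc(N)\{N}={W,Y}; candidates ⊆ {H,T}.
size 0: {}; under {} N still reaches {H,T,W,Y} ∋ W.
{T}: N⊥W given {T} in G with N→· removed — back-door holds.

N→W: minimal back-door set {T}.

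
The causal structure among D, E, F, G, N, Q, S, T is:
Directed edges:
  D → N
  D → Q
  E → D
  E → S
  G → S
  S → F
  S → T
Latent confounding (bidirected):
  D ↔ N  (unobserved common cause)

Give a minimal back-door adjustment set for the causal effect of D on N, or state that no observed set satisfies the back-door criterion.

D→N: no observed back-door set.

desc(D)\{D}={N,Q}; candidates ⊆ {E,F,G,S,T}.
D↔N: latent back-door arc(s) into D.
size 0: {}; under {} D still reaches {E,F,N,S,T} ∋ N.
size 1: {E}, {F}, {G} …(+2); under {E} D still reaches {N} ∋ N.
size 2: {E,F}, {E,G}, {E,S} …(+7); under {E,F} D still reaches {N} ∋ N.
D↔N cannot be blocked by any observed set — no back-door set.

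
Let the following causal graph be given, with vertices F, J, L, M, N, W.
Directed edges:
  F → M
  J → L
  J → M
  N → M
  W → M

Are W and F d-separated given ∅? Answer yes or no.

Yes — W ⊥ F | ∅.

Bayes-Ball from W | ∅ reaches {M}.
F ∉ reach(W|∅) ⇒ W ⊥ F | ∅.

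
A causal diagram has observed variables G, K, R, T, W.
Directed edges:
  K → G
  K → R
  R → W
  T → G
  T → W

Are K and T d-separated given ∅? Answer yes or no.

Yes — K ⊥ T | ∅.

Bayes-Ball from K | ∅ reaches {G,R,W}.
T ∉ reach(K|∅) ⇒ K ⊥ T | ∅.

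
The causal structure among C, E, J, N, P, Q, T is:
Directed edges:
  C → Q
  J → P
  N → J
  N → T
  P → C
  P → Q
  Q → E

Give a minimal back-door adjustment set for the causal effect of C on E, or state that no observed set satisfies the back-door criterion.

C→E: minimal back-door set {P}.

desc(C)\{C}={E,Q}; candidates ⊆ {J,N,P,T}.
size 0: {}; under {} C still reaches {E,J,N,P,Q,T} ∋ E.
{P}: C⊥E given {P} in G with C→· removed — back-door holds.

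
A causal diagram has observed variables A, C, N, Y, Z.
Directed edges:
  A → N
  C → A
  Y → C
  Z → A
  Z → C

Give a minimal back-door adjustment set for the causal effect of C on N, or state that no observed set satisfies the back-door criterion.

desc(C)\{C}={A,N}; candidates ⊆ {Y,Z}.
size 0: {}; under {} C still reaches {A,N,Y,Z} ∋ N.
{Z}: C⊥N given {Z} in G with C→· removed — back-door holds.

C→N: minimal back-door set {Z}.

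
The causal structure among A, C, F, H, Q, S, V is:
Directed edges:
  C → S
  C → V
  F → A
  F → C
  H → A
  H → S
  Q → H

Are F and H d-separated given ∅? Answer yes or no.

Yes — F ⊥ H | ∅.

Bayes-Ball from F | ∅ reaches {A,C,S,V}.
H ∉ reach(F|∅) ⇒ F ⊥ H | ∅.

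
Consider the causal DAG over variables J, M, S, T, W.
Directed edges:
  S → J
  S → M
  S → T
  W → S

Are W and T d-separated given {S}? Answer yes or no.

Bayes-Ball from W | {S} reaches ∅.
T ∉ reach(W|{S}) ⇒ W ⊥ T | {S}.

Yes — W ⊥ T | {S}.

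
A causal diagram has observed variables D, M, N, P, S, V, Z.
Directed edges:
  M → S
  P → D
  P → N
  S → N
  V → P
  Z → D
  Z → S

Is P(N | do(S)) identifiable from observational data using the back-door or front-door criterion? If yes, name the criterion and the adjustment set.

P(N|do(S)): backdoor, adjust for ∅.

desc(S)\{S}={N}; candidates ⊆ {D,M,P,V,Z}.
∅: S⊥N given ∅ in G with S→· removed — back-door holds.
P(N|do(S)) = P(N|S) — no adjustment needed.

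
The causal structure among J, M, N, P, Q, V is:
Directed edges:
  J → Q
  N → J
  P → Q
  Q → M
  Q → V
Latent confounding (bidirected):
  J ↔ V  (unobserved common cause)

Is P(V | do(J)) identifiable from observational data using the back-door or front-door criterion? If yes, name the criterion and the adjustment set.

P(V|do(J)): frontdoor, adjust for {Q}.

desc(J)\{J}={M,Q,V}; candidates ⊆ {N,P}.
J↔V: latent back-door arc(s) into J.
size 0: {}; under {} J still reaches {N,V} ∋ V.
size 1: {N}, {P}; under {N} J still reaches {V} ∋ V.
size 2: {N,P}; under {N,P} J still reaches {V} ∋ V.
J↔V cannot be blocked by any observed set — no back-door set.
{Q}: (i) intercepts every directed J→V path; (ii) no back-door J→{Q}; (iii) {J} blocks every back-door {Q}→V. Front-door holds.
P(V|do(J)) = Σ_{Q} P(Q|J) Σ_{J'} P(V|Q,J')P(J').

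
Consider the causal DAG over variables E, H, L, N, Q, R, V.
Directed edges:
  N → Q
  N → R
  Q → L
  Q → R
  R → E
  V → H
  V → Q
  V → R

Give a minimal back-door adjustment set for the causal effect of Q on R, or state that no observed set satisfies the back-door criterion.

Q→R: minimal back-door set {N, V}.

desc(Q)\{Q}={E,L,R}; candidates ⊆ {H,N,V}.
size 0: {}; under {} Q still reaches {E,H,N,R,V} ∋ R.
size 1: {H}, {N}, {V}; under {H} Q still reaches {E,N,R,V} ∋ R.
{N,V}: Q⊥R given {N,V} in G with Q→· removed — back-door holds.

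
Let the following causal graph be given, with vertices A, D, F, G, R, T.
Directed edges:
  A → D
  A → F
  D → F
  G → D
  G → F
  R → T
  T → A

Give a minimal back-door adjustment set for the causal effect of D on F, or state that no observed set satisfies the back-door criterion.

D→F: minimal back-door set {A, G}.

desc(D)\{D}={F}; candidates ⊆ {A,G,R,T}.
size 0: {}; under {} D still reaches {A,F,G,R,T} ∋ F.
size 1: {A}, {G}, {R} …(+1); under {A} D still reaches {F,G} ∋ F.
{A,G}: D⊥F given {A,G} in G with D→· removed — back-door holds.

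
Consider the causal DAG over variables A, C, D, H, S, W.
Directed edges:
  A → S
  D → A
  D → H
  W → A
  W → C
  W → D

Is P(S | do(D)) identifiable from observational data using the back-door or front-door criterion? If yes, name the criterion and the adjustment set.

P(S|do(D)): backdoor, adjust for {W}.

desc(D)\{D}={A,H,S}; candidates ⊆ {C,W}.
size 0: {}; under {} D still reaches {A,C,S,W} ∋ S.
{W}: D⊥S given {W} in G with D→· removed — back-door holds.
P(S|do(D)) = Σ_{W} P(S|D,W)·P(W).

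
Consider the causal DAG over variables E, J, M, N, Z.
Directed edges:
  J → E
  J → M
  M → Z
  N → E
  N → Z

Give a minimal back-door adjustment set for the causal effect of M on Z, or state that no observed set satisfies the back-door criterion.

desc(M)\{M}={Z}; candidates ⊆ {E,J,N}.
∅: M⊥Z given ∅ in G with M→· removed — back-door holds.

M→Z: minimal back-door set ∅.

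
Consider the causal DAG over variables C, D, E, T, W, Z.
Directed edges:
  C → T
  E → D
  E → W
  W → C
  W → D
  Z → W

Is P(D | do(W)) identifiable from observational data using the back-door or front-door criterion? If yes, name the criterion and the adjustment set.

desc(W)\{W}={C,D,T}; candidates ⊆ {E,Z}.
size 0: {}; under {} W still reaches {D,E,Z} ∋ D.
{E}: W⊥D given {E} in G with W→· removed — back-door holds.
P(D|do(W)) = Σ_{E} P(D|W,E)·P(E).

P(D|do(W)): backdoor, adjust for {E}.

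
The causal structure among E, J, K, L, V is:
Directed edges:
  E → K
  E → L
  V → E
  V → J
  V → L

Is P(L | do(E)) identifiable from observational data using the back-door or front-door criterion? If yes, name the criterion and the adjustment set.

P(L|do(E)): backdoor, adjust for {V}.

desc(E)\{E}={K,L}; candidates ⊆ {J,V}.
size 0: {}; under {} E still reaches {J,L,V} ∋ L.
{V}: E⊥L given {V} in G with E→· removed — back-door holds.
P(L|do(E)) = Σ_{V} P(L|E,V)·P(V).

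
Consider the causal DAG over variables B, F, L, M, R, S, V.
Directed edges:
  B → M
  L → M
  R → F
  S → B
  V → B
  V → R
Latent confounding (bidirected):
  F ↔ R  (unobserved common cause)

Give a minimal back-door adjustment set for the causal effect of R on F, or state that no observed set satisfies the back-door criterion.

desc(R)\{R}={F}; candidates ⊆ {B,L,M,S,V}.
R↔F: latent back-door arc(s) into R.
size 0: {}; under {} R still reaches {B,F,M,V} ∋ F.
size 1: {B}, {L}, {M} …(+2); under {B} R still reaches {F,S,V} ∋ F.
size 2: {B,L}, {B,M}, {B,S} …(+7); under {B,L} R still reaches {F,S,V} ∋ F.
R↔F cannot be blocked by any observed set — no back-door set.

R→F: no observed back-door set.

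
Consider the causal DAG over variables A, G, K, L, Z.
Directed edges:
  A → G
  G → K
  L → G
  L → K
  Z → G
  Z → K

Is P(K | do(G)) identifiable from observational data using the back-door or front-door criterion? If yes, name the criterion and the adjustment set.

desc(G)\{G}={K}; candidates ⊆ {A,L,Z}.
size 0: {}; under {} G still reaches {A,K,L,Z} ∋ K.
size 1: {A}, {L}, {Z}; under {A} G still reaches {K,L,Z} ∋ K.
{L,Z}: G⊥K given {L,Z} in G with G→· removed — back-door holds.
P(K|do(G)) = Σ_{L,Z} P(K|G,L,Z)·P(L,Z).

P(K|do(G)): backdoor, adjust for {L, Z}.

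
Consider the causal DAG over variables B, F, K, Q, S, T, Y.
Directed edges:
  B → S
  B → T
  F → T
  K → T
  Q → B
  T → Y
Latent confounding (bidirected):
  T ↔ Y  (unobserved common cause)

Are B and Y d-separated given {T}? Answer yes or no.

Bayes-Ball from B | {T} reaches {F,K,Q,S,Y}.
Y ∈ reach(B|{T}) ⇒ B ⊥̸ Y | {T}.

No — B and Y are d-connected given {T}.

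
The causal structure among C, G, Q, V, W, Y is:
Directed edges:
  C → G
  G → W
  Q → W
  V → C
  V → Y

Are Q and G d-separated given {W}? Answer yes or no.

Bayes-Ball from Q | {W} reaches {C,G,V,Y}.
G ∈ reach(Q|{W}) ⇒ Q ⊥̸ G | {W}.

No — Q and G are d-connected given {W}.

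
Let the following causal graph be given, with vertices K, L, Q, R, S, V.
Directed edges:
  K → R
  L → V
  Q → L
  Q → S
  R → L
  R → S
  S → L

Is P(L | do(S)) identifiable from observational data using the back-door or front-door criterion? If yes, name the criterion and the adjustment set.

desc(S)\{S}={L,V}; candidates ⊆ {K,Q,R}.
size 0: {}; under {} S still reaches {K,L,Q,R,V} ∋ L.
size 1: {K}, {Q}, {R}; under {K} S still reaches {L,Q,R,V} ∋ L.
{Q,R}: S⊥L given {Q,R} in G with S→· removed — back-door holds.
P(L|do(S)) = Σ_{Q,R} P(L|S,Q,R)·P(Q,R).

P(L|do(S)): backdoor, adjust for {Q, R}.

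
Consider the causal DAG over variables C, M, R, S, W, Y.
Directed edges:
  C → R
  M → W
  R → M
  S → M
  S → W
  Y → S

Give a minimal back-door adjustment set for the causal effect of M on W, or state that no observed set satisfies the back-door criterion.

M→W: minimal back-door set {S}.

desc(M)\{M}={W}; candidates ⊆ {C,R,S,Y}.
size 0: {}; under {} M still reaches {C,R,S,W,Y} ∋ W.
{S}: M⊥W given {S} in G with M→· removed — back-door holds.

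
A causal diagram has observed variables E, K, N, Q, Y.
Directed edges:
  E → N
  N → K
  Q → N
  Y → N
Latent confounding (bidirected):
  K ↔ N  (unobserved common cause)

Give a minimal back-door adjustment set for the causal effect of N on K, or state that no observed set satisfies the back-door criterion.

N→K: no observed back-door set.

desc(N)\{N}={K}; candidates ⊆ {E,Q,Y}.
N↔K: latent back-door arc(s) into N.
size 0: {}; under {} N still reaches {E,K,Q,Y} ∋ K.
size 1: {E}, {Q}, {Y}; under {E} N still reaches {K,Q,Y} ∋ K.
size 2: {E,Q}, {E,Y}, {Q,Y}; under {E,Q} N still reaches {K,Y} ∋ K.
N↔K cannot be blocked by any observed set — no back-door set.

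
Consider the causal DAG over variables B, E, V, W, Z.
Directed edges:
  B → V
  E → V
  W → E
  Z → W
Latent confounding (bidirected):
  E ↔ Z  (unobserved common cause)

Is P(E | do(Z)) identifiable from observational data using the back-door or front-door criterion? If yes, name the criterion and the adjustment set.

P(E|do(Z)): frontdoor, adjust for {W}.

desc(Z)\{Z}={E,V,W}; candidates ⊆ {B}.
Z↔E: latent back-door arc(s) into Z.
size 0: {}; under {} Z still reaches {E,V} ∋ E.
size 1: {B}; under {B} Z still reaches {E,V} ∋ E.
Z↔E cannot be blocked by any observed set — no back-door set.
{W}: (i) intercepts every directed Z→E path; (ii) no back-door Z→{W}; (iii) {Z} blocks every back-door {W}→E. Front-door holds.
P(E|do(Z)) = Σ_{W} P(W|Z) Σ_{Z'} P(E|W,Z')P(Z').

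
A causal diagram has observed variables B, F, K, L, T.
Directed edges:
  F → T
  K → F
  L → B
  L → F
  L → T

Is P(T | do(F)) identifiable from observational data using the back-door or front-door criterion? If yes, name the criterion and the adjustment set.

P(T|do(F)): backdoor, adjust for {L}.

desc(F)\{F}={T}; candidates ⊆ {B,K,L}.
size 0: {}; under {} F still reaches {B,K,L,T} ∋ T.
{L}: F⊥T given {L} in G with F→· removed — back-door holds.
P(T|do(F)) = Σ_{L} P(T|F,L)·P(L).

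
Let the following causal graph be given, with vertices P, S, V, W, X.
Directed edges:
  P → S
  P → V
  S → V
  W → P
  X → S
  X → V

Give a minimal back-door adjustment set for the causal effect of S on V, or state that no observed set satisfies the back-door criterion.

desc(S)\{S}={V}; candidates ⊆ {P,W,X}.
size 0: {}; under {} S still reaches {P,V,W,X} ∋ V.
size 1: {P}, {W}, {X}; under {P} S still reaches {V,X} ∋ V.
{P,X}: S⊥V given {P,X} in G with S→· removed — back-door holds.

S→V: minimal back-door set {P, X}.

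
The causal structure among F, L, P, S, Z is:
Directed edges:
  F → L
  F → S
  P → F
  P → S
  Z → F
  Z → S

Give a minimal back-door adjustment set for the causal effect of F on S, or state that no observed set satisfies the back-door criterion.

desc(F)\{F}={L,S}; candidates ⊆ {P,Z}.
size 0: {}; under {} F still reaches {P,S,Z} ∋ S.
size 1: {P}, {Z}; under {P} F still reaches {S,Z} ∋ S.
{P,Z}: F⊥S given {P,Z} in G with F→· removed — back-door holds.

F→S: minimal back-door set {P, Z}.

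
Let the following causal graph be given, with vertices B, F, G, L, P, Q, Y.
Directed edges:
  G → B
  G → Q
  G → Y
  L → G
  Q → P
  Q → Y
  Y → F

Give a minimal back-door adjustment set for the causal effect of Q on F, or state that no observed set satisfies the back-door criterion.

desc(Q)\{Q}={F,P,Y}; candidates ⊆ {B,G,L}.
size 0: {}; under {} Q still reaches {B,F,G,L,Y} ∋ F.
{G}: Q⊥F given {G} in G with Q→· removed — back-door holds.

Q→F: minimal back-door set {G}.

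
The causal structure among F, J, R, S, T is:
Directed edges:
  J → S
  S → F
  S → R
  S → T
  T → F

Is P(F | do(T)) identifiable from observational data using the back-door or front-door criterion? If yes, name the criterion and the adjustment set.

P(F|do(T)): backdoor, adjust for {S}.

desc(T)\{T}={F}; candidates ⊆ {J,R,S}.
size 0: {}; under {} T still reaches {F,J,R,S} ∋ F.
{S}: T⊥F given {S} in G with T→· removed — back-door holds.
P(F|do(T)) = Σ_{S} P(F|T,S)·P(S).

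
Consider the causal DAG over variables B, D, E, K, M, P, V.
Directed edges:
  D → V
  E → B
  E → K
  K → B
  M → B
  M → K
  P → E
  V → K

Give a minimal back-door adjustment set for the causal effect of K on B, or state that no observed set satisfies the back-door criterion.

K→B: minimal back-door set {E, M}.

desc(K)\{K}={B}; candidates ⊆ {D,E,M,P,V}.
size 0: {}; under {} K still reaches {B,D,E,M,P,V} ∋ B.
size 1: {D}, {E}, {M} …(+2); under {D} K still reaches {B,E,M,P,V} ∋ B.
{E,M}: K⊥B given {E,M} in G with K→· removed — back-door holds.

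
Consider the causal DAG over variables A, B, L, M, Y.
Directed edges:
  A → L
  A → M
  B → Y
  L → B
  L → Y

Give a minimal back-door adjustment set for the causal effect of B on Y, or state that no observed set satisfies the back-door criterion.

B→Y: minimal back-door set {L}.

desc(B)\{B}={Y}; candidates ⊆ {A,L,M}.
size 0: {}; under {} B still reaches {A,L,M,Y} ∋ Y.
{L}: B⊥Y given {L} in G with B→· removed — back-door holds.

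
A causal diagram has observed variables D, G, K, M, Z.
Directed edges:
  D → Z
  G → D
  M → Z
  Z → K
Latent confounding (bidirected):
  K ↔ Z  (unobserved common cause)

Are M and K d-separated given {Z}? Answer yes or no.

No — M and K are d-connected given {Z}.

Bayes-Ball from M | {Z} reaches {D,G,K}.
K ∈ reach(M|{Z}) ⇒ M ⊥̸ K | {Z}.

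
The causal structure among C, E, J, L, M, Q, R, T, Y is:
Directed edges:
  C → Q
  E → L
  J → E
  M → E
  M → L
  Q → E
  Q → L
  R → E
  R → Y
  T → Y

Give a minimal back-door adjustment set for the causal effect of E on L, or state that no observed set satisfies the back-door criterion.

E→L: minimal back-door set {M, Q}.

desc(E)\{E}={L}; candidates ⊆ {C,J,M,Q,R,T,Y}.
size 0: {}; under {} E still reaches {C,J,L,M,Q,R,Y} ∋ L.
size 1: {C}, {J}, {M} …(+4); under {C} E still reaches {J,L,M,Q,R,Y} ∋ L.
{M,Q}: E⊥L given {M,Q} in G with E→· removed — back-door holds.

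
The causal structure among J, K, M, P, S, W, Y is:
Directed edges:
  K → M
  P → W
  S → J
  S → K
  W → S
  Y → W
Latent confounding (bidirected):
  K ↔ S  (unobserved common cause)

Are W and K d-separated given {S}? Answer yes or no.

Bayes-Ball from W | {S} reaches {K,M,P,Y}.
K ∈ reach(W|{S}) ⇒ W ⊥̸ K | {S}.

No — W and K are d-connected given {S}.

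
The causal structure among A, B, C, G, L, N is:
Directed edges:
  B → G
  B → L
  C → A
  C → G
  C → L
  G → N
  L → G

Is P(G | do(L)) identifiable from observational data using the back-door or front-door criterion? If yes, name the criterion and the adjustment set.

desc(L)\{L}={G,N}; candidates ⊆ {A,B,C}.
size 0: {}; under {} L still reaches {A,B,C,G,N} ∋ G.
size 1: {A}, {B}, {C}; under {A} L still reaches {B,C,G,N} ∋ G.
{B,C}: L⊥G given {B,C} in G with L→· removed — back-door holds.
P(G|do(L)) = Σ_{B,C} P(G|L,B,C)·P(B,C).

P(G|do(L)): backdoor, adjust for {B, C}.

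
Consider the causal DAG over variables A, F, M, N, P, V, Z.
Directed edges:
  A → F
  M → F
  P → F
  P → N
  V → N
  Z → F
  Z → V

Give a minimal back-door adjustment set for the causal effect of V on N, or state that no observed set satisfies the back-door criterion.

V→N: minimal back-door set ∅.

desc(V)\{V}={N}; candidates ⊆ {A,F,M,P,Z}.
∅: V⊥N given ∅ in G with V→· removed — back-door holds.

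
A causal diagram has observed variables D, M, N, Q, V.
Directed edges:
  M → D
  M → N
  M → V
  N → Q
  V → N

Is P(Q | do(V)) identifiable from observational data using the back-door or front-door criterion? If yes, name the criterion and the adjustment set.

desc(V)\{V}={N,Q}; candidates ⊆ {D,M}.
size 0: {}; under {} V still reaches {D,M,N,Q} ∋ Q.
{M}: V⊥Q given {M} in G with V→· removed — back-door holds.
P(Q|do(V)) = Σ_{M} P(Q|V,M)·P(M).

P(Q|do(V)): backdoor, adjust for {M}.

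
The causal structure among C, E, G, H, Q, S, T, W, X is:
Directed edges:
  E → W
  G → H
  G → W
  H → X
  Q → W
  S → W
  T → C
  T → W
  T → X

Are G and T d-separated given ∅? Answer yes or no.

Yes — G ⊥ T | ∅.

Bayes-Ball from G | ∅ reaches {H,W,X}.
T ∉ reach(G|∅) ⇒ G ⊥ T | ∅.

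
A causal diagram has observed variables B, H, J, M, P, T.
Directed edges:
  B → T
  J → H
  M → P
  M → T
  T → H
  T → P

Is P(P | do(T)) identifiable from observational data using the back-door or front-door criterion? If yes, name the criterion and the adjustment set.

desc(T)\{T}={H,P}; candidates ⊆ {B,J,M}.
size 0: {}; under {} T still reaches {B,M,P} ∋ P.
{M}: T⊥P given {M} in G with T→· removed — back-door holds.
P(P|do(T)) = Σ_{M} P(P|T,M)·P(M).

P(P|do(T)): backdoor, adjust for {M}.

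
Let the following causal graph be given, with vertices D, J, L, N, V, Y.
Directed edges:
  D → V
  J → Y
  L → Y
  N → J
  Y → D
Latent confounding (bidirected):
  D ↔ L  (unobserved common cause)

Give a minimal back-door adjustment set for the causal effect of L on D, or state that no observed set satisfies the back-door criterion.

L→D: no observed back-door set.

desc(L)\{L}={D,V,Y}; candidates ⊆ {J,N}.
L↔D: latent back-door arc(s) into L.
size 0: {}; under {} L still reaches {D,V} ∋ D.
size 1: {J}, {N}; under {J} L still reaches {D,V} ∋ D.
size 2: {J,N}; under {J,N} L still reaches {D,V} ∋ D.
L↔D cannot be blocked by any observed set — no back-door set.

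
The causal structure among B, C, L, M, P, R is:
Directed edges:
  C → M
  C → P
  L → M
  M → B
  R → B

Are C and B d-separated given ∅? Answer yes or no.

Bayes-Ball from C | ∅ reaches {B,M,P}.
B ∈ reach(C|∅) ⇒ C ⊥̸ B | ∅.

No — C and B are d-connected given ∅.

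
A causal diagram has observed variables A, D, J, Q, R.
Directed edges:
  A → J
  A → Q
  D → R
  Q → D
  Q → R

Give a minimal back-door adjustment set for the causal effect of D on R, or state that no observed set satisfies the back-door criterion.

D→R: minimal back-door set {Q}.

desc(D)\{D}={R}; candidates ⊆ {A,J,Q}.
size 0: {}; under {} D still reaches {A,J,Q,R} ∋ R.
{Q}: D⊥R given {Q} in G with D→· removed — back-door holds.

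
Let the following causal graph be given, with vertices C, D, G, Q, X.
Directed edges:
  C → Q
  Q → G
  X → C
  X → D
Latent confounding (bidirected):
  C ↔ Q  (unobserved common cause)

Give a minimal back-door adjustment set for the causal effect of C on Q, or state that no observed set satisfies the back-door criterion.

C→Q: no observed back-door set.

desc(C)\{C}={G,Q}; candidates ⊆ {D,X}.
C↔Q: latent back-door arc(s) into C.
size 0: {}; under {} C still reaches {D,G,Q,X} ∋ Q.
size 1: {D}, {X}; under {D} C still reaches {G,Q,X} ∋ Q.
size 2: {D,X}; under {D,X} C still reaches {G,Q} ∋ Q.
C↔Q cannot be blocked by any observed set — no back-door set.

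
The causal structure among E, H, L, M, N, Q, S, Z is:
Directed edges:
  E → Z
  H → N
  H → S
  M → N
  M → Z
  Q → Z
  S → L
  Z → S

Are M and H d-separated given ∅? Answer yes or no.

Bayes-Ball from M | ∅ reaches {L,N,S,Z}.
H ∉ reach(M|∅) ⇒ M ⊥ H | ∅.

Yes — M ⊥ H | ∅.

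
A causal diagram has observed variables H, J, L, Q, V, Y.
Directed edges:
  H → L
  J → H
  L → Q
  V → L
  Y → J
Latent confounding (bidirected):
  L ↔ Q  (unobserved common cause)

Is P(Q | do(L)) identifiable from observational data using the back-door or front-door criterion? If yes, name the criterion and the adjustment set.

desc(L)\{L}={Q}; candidates ⊆ {H,J,V,Y}.
L↔Q: latent back-door arc(s) into L.
size 0: {}; under {} L still reaches {H,J,Q,V,Y} ∋ Q.
size 1: {H}, {J}, {V} …(+1); under {H} L still reaches {Q,V} ∋ Q.
size 2: {H,J}, {H,V}, {H,Y} …(+3); under {H,J} L still reaches {Q,V} ∋ Q.
L↔Q cannot be blocked by any observed set — no back-door set.
No mediator lies on a directed L→…→Q path.
Neither criterion identifies P(Q|do(L)) in this graph.

P(Q|do(L)): not identifiable (no BD/FD set).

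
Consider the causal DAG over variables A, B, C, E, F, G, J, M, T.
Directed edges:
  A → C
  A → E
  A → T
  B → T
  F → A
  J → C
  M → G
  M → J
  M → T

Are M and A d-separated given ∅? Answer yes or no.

Yes — M ⊥ A | ∅.

Bayes-Ball from M | ∅ reaches {C,G,J,T}.
A ∉ reach(M|∅) ⇒ M ⊥ A | ∅.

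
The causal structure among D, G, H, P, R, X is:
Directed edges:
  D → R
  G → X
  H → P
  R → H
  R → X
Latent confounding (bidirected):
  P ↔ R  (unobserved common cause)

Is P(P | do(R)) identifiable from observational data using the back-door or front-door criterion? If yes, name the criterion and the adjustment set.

desc(R)\{R}={H,P,X}; candidates ⊆ {D,G}.
R↔P: latent back-door arc(s) into R.
size 0: {}; under {} R still reaches {D,P} ∋ P.
size 1: {D}, {G}; under {D} R still reaches {P} ∋ P.
size 2: {D,G}; under {D,G} R still reaches {P} ∋ P.
R↔P cannot be blocked by any observed set — no back-door set.
{H}: (i) intercepts every directed R→P path; (ii) no back-door R→{H}; (iii) {R} blocks every back-door {H}→P. Front-door holds.
P(P|do(R)) = Σ_{H} P(H|R) Σ_{R'} P(P|H,R')P(R').

P(P|do(R)): frontdoor, adjust for {H}.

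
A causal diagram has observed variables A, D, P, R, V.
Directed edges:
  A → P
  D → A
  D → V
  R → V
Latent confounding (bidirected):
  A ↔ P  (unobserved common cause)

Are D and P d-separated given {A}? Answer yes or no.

Bayes-Ball from D | {A} reaches {P,V}.
P ∈ reach(D|{A}) ⇒ D ⊥̸ P | {A}.

No — D and P are d-connected given {A}.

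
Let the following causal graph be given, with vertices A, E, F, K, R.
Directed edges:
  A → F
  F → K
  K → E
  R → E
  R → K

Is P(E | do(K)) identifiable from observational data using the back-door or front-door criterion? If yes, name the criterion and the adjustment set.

P(E|do(K)): backdoor, adjust for {R}.

desc(K)\{K}={E}; candidates ⊆ {A,F,R}.
size 0: {}; under {} K still reaches {A,E,F,R} ∋ E.
{R}: K⊥E given {R} in G with K→· removed — back-door holds.
P(E|do(K)) = Σ_{R} P(E|K,R)·P(R).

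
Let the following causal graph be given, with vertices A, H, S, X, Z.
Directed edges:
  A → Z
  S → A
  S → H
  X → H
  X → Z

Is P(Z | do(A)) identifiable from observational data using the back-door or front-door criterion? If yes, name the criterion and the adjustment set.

desc(A)\{A}={Z}; candidates ⊆ {H,S,X}.
∅: A⊥Z given ∅ in G with A→· removed — back-door holds.
P(Z|do(A)) = P(Z|A) — no adjustment needed.

P(Z|do(A)): backdoor, adjust for ∅.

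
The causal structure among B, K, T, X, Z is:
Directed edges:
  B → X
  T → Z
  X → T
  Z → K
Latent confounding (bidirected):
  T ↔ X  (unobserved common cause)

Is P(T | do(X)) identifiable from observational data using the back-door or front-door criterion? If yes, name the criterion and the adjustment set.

desc(X)\{X}={K,T,Z}; candidates ⊆ {B}.
X↔T: latent back-door arc(s) into X.
size 0: {}; under {} X still reaches {B,K,T,Z} ∋ T.
size 1: {B}; under {B} X still reaches {K,T,Z} ∋ T.
X↔T cannot be blocked by any observed set — no back-door set.
No mediator lies on a directed X→…→T path.
Neither criterion identifies P(T|do(X)) in this graph.

P(T|do(X)): not identifiable (no BD/FD set).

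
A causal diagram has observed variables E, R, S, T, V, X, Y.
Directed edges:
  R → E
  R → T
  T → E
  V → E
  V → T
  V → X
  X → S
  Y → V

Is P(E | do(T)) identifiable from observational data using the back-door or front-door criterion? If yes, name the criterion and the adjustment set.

desc(T)\{T}={E}; candidates ⊆ {R,S,V,X,Y}.
size 0: {}; under {} T still reaches {E,R,S,V,X,Y} ∋ E.
size 1: {R}, {S}, {V} …(+2); under {R} T still reaches {E,S,V,X,Y} ∋ E.
{R,V}: T⊥E given {R,V} in G with T→· removed — back-door holds.
P(E|do(T)) = Σ_{R,V} P(E|T,R,V)·P(R,V).

P(E|do(T)): backdoor, adjust for {R, V}.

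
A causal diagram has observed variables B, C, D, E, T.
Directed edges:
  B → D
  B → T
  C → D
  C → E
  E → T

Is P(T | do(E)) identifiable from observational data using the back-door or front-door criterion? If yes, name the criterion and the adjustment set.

P(T|do(E)): backdoor, adjust for ∅.

desc(E)\{E}={T}; candidates ⊆ {B,C,D}.
∅: E⊥T given ∅ in G with E→· removed — back-door holds.
P(T|do(E)) = P(T|E) — no adjustment needed.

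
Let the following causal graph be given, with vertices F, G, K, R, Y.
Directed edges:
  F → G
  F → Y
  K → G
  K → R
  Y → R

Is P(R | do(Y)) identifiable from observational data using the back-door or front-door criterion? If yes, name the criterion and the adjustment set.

P(R|do(Y)): backdoor, adjust for ∅.

desc(Y)\{Y}={R}; candidates ⊆ {F,G,K}.
∅: Y⊥R given ∅ in G with Y→· removed — back-door holds.
P(R|do(Y)) = P(R|Y) — no adjustment needed.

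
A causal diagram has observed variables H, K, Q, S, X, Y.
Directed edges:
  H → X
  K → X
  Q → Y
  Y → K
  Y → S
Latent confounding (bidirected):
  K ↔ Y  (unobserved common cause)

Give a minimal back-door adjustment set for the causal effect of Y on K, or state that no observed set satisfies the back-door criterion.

desc(Y)\{Y}={K,S,X}; candidates ⊆ {H,Q}.
Y↔K: latent back-door arc(s) into Y.
size 0: {}; under {} Y still reaches {K,Q,X} ∋ K.
size 1: {H}, {Q}; under {H} Y still reaches {K,Q,X} ∋ K.
size 2: {H,Q}; under {H,Q} Y still reaches {K,X} ∋ K.
Y↔K cannot be blocked by any observed set — no back-door set.

Y→K: no observed back-door set.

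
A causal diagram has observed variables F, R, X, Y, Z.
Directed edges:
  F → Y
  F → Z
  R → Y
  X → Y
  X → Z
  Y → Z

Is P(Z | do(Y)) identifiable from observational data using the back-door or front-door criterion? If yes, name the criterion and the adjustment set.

desc(Y)\{Y}={Z}; candidates ⊆ {F,R,X}.
size 0: {}; under {} Y still reaches {F,R,X,Z} ∋ Z.
size 1: {F}, {R}, {X}; under {F} Y still reaches {R,X,Z} ∋ Z.
{F,X}: Y⊥Z given {F,X} in G with Y→· removed — back-door holds.
P(Z|do(Y)) = Σ_{F,X} P(Z|Y,F,X)·P(F,X).

P(Z|do(Y)): backdoor, adjust for {F, X}.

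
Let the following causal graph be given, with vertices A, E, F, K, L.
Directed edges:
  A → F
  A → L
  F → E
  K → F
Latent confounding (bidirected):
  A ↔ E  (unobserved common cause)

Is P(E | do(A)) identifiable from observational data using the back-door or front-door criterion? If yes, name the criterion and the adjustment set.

desc(A)\{A}={E,F,L}; candidates ⊆ {K}.
A↔E: latent back-door arc(s) into A.
size 0: {}; under {} A still reaches {E} ∋ E.
size 1: {K}; under {K} A still reaches {E} ∋ E.
A↔E cannot be blocked by any observed set — no back-door set.
{F}: (i) intercepts every directed A→E path; (ii) no back-door A→{F}; (iii) {A} blocks every back-door {F}→E. Front-door holds.
P(E|do(A)) = Σ_{F} P(F|A) Σ_{A'} P(E|F,A')P(A').

P(E|do(A)): frontdoor, adjust for {F}.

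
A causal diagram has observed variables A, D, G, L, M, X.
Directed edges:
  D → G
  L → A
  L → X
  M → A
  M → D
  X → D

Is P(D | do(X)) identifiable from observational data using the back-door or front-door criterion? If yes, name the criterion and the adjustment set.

desc(X)\{X}={D,G}; candidates ⊆ {A,L,M}.
∅: X⊥D given ∅ in G with X→· removed — back-door holds.
P(D|do(X)) = P(D|X) — no adjustment needed.

P(D|do(X)): backdoor, adjust for ∅.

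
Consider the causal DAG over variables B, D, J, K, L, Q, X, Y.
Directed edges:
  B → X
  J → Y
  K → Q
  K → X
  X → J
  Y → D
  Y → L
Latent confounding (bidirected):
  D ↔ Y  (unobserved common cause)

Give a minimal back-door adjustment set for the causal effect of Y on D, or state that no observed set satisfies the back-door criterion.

Y→D: no observed back-door set.

desc(Y)\{Y}={D,L}; candidates ⊆ {B,J,K,Q,X}.
Y↔D: latent back-door arc(s) into Y.
size 0: {}; under {} Y still reaches {B,D,J,K,Q,X} ∋ D.
size 1: {B}, {J}, {K} …(+2); under {B} Y still reaches {D,J,K,Q,X} ∋ D.
size 2: {B,J}, {B,K}, {B,Q} …(+7); under {B,J} Y still reaches {D} ∋ D.
Y↔D cannot be blocked by any observed set — no back-door set.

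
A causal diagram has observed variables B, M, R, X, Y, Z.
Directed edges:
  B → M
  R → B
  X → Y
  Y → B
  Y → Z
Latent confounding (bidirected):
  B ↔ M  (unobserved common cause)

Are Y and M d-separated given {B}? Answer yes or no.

Bayes-Ball from Y | {B} reaches {M,R,X,Z}.
M ∈ reach(Y|{B}) ⇒ Y ⊥̸ M | {B}.

No — Y and M are d-connected given {B}.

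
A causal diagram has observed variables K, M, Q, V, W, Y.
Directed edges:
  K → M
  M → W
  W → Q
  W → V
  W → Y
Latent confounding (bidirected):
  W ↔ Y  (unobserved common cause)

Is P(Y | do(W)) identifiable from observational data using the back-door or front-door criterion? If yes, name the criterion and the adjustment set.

desc(W)\{W}={Q,V,Y}; candidates ⊆ {K,M}.
W↔Y: latent back-door arc(s) into W.
size 0: {}; under {} W still reaches {K,M,Y} ∋ Y.
size 1: {K}, {M}; under {K} W still reaches {M,Y} ∋ Y.
size 2: {K,M}; under {K,M} W still reaches {Y} ∋ Y.
W↔Y cannot be blocked by any observed set — no back-door set.
No mediator lies on a directed W→…→Y path.
Neither criterion identifies P(Y|do(W)) in this graph.

P(Y|do(W)): not identifiable (no BD/FD set).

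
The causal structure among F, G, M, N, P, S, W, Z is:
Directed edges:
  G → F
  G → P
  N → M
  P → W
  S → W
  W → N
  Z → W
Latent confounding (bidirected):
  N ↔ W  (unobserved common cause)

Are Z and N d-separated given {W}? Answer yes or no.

No — Z and N are d-connected given {W}.

Bayes-Ball from Z | {W} reaches {F,G,M,N,P,S}.
N ∈ reach(Z|{W}) ⇒ Z ⊥̸ N | {W}.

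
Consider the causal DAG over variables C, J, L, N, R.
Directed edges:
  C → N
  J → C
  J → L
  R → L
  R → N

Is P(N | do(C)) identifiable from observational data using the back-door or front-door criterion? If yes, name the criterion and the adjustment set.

P(N|do(C)): backdoor, adjust for ∅.

desc(C)\{C}={N}; candidates ⊆ {J,L,R}.
∅: C⊥N given ∅ in G with C→· removed — back-door holds.
P(N|do(C)) = P(N|C) — no adjustment needed.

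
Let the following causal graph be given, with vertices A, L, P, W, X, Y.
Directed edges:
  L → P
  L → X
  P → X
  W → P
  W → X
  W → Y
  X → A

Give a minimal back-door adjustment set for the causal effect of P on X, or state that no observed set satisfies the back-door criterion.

desc(P)\{P}={A,X}; candidates ⊆ {L,W,Y}.
size 0: {}; under {} P still reaches {A,L,W,X,Y} ∋ X.
size 1: {L}, {W}, {Y}; under {L} P still reaches {A,W,X,Y} ∋ X.
{L,W}: P⊥X given {L,W} in G with P→· removed — back-door holds.

P→X: minimal back-door set {L, W}.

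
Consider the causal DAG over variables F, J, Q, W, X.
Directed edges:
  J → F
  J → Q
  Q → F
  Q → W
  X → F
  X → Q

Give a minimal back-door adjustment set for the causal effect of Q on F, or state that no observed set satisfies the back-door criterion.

Q→F: minimal back-door set {J, X}.

desc(Q)\{Q}={F,W}; candidates ⊆ {J,X}.
size 0: {}; under {} Q still reaches {F,J,X} ∋ F.
size 1: {J}, {X}; under {J} Q still reaches {F,X} ∋ F.
{J,X}: Q⊥F given {J,X} in G with Q→· removed — back-door holds.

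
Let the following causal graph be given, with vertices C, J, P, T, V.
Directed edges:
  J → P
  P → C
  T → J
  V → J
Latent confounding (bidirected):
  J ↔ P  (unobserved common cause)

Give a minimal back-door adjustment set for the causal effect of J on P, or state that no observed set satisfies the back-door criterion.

desc(J)\{J}={C,P}; candidates ⊆ {T,V}.
J↔P: latent back-door arc(s) into J.
size 0: {}; under {} J still reaches {C,P,T,V} ∋ P.
size 1: {T}, {V}; under {T} J still reaches {C,P,V} ∋ P.
size 2: {T,V}; under {T,V} J still reaches {C,P} ∋ P.
J↔P cannot be blocked by any observed set — no back-door set.

J→P: no observed back-door set.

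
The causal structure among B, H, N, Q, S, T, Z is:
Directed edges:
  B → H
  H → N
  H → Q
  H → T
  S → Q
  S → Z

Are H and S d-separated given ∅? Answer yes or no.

Yes — H ⊥ S | ∅.

Bayes-Ball from H | ∅ reaches {B,N,Q,T}.
S ∉ reach(H|∅) ⇒ H ⊥ S | ∅.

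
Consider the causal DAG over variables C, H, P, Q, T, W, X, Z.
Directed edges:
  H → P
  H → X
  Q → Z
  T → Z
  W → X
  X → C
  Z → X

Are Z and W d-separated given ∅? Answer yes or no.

Bayes-Ball from Z | ∅ reaches {C,Q,T,X}.
W ∉ reach(Z|∅) ⇒ Z ⊥ W | ∅.

Yes — Z ⊥ W | ∅.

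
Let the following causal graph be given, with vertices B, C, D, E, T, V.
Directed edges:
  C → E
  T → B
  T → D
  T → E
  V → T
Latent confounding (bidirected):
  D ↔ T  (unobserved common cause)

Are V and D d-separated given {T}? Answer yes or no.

No — V and D are d-connected given {T}.

Bayes-Ball from V | {T} reaches {D}.
D ∈ reach(V|{T}) ⇒ V ⊥̸ D | {T}.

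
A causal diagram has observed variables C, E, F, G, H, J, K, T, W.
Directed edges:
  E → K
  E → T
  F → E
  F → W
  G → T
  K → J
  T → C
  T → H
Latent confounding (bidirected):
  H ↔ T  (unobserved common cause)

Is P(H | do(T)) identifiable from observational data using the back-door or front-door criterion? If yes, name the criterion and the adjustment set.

P(H|do(T)): not identifiable (no BD/FD set).

desc(T)\{T}={C,H}; candidates ⊆ {E,F,G,J,K,W}.
T↔H: latent back-door arc(s) into T.
size 0: {}; under {} T still reaches {E,F,G,H,J,K,W} ∋ H.
size 1: {E}, {F}, {G} …(+3); under {E} T still reaches {G,H} ∋ H.
size 2: {E,F}, {E,G}, {E,J} …(+12); under {E,F} T still reaches {G,H} ∋ H.
T↔H cannot be blocked by any observed set — no back-door set.
No mediator lies on a directed T→…→H path.
Neither criterion identifies P(H|do(T)) in this graph.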